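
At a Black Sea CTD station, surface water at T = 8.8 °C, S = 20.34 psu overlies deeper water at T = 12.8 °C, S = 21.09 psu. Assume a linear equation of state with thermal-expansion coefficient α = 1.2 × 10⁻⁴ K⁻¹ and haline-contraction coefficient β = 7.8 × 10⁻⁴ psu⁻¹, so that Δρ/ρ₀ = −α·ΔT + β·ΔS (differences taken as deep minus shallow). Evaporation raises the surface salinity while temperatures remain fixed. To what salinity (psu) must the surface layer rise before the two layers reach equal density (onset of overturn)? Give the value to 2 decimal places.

20.47 psu

Neutral buoyancy requires −α(T_deep − T_surf) + β(S_deep − S_surf′) = 0.
S_surf′ = S_deep − (α/β)·ΔT = 21.09 − (1.2 × 10⁻⁴/7.8 × 10⁻⁴)·(+4.0) = 20.4746 psu.
Increase required: 20.4746 − 20.34 = 0.1346 psu.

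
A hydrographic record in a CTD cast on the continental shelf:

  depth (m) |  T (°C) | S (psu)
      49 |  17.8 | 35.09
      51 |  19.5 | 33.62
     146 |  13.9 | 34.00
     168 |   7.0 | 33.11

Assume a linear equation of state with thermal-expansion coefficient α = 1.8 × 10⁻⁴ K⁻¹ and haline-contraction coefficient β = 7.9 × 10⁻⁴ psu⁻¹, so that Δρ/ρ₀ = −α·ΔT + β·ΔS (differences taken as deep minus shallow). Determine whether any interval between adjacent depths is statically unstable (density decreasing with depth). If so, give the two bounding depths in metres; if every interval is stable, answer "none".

49–51 m

Evaluate Δρ/ρ₀ = −αΔT + βΔS across each adjacent pair:
  49–51 m: −αΔT+βΔS = −(1.8 × 10⁻⁴)(+1.7)+(7.9 × 10⁻⁴)(-1.47) = -1.5 × 10⁻³ → UNSTABLE
  51–146 m: −αΔT+βΔS = −(1.8 × 10⁻⁴)(-5.6)+(7.9 × 10⁻⁴)(+0.38) = 1.3 × 10⁻³ → stable
  146–168 m: −αΔT+βΔS = −(1.8 × 10⁻⁴)(-6.9)+(7.9 × 10⁻⁴)(-0.89) = 5.4 × 10⁻⁴ → stable
The 49–51 m interval has Δρ < 0: lighter water underlies denser water.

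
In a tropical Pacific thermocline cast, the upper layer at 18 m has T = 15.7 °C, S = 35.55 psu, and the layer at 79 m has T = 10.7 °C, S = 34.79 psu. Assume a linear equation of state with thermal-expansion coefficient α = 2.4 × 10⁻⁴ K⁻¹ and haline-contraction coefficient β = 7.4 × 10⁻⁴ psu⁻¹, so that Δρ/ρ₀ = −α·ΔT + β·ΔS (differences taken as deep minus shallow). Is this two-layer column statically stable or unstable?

stable

ΔT = 10.7 − 15.7 = -5.0 K and ΔS = 34.79 − 35.55 = -0.76 psu (deep − shallow).
−αΔT = 1.20 × 10⁻³; βΔS = -5.624 × 10⁻⁴; sum Δρ/ρ₀ = 6.376 × 10⁻⁴.
Δρ/ρ₀ > 0, so Δρ > 0: deeper water is denser → statically stable.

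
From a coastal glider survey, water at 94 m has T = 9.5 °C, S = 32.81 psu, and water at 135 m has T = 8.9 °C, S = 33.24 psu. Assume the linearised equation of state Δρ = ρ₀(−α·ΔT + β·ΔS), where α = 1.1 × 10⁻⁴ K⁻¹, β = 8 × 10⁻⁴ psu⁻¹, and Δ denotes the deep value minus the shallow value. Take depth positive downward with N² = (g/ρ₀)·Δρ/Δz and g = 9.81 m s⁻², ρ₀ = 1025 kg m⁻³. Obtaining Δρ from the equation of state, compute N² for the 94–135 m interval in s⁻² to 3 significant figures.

ΔT = -0.6 K, ΔS = +0.43 psu (deep − shallow).
Δρ/ρ₀ = −αΔT + βΔS = 6.60 × 10⁻⁵ + 3.44 × 10⁻⁴ = 4.10 × 10⁻⁴, so Δρ ≈ 0.4203 kg m⁻³.
N² = (g/ρ₀)·Δρ/Δz = g·(Δρ/ρ₀)/Δz = 9.81 × 4.10 × 10⁻⁴ / 41 = 9.8100 × 10⁻⁵ s⁻² ≈ 9.81 × 10⁻⁵ s⁻².

9.81 × 10⁻⁵ s⁻²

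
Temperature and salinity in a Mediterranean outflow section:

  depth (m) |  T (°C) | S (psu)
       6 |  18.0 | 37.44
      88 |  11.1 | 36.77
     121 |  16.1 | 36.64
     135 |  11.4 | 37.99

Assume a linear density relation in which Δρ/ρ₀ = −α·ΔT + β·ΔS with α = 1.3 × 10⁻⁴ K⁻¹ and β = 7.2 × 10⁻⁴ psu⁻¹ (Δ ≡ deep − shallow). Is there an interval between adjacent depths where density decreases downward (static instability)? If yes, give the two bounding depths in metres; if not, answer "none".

88–121 m

Evaluate Δρ/ρ₀ = −αΔT + βΔS across each adjacent pair:
  6–88 m: −αΔT+βΔS = −(1.3 × 10⁻⁴)(-6.9)+(7.2 × 10⁻⁴)(-0.67) = 4.1 × 10⁻⁴ → stable
  88–121 m: −αΔT+βΔS = −(1.3 × 10⁻⁴)(+5.0)+(7.2 × 10⁻⁴)(-0.13) = -7.4 × 10⁻⁴ → UNSTABLE
  121–135 m: −αΔT+βΔS = −(1.3 × 10⁻⁴)(-4.7)+(7.2 × 10⁻⁴)(+1.35) = 1.6 × 10⁻³ → stable
The 88–121 m interval has Δρ < 0: lighter water underlies denser water.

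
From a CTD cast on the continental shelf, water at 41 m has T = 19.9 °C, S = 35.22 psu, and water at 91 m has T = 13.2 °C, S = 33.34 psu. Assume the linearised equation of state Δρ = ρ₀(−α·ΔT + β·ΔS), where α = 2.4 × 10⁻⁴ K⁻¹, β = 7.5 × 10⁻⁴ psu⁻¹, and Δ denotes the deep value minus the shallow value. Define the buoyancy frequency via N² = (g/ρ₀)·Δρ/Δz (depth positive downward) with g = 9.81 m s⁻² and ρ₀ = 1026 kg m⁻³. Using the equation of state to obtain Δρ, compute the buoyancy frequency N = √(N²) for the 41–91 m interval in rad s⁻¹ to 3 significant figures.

6.23 × 10⁻³ rad s⁻¹

ΔT = -6.7 K, ΔS = -1.88 psu (deep − shallow).
Δρ/ρ₀ = −αΔT + βΔS = 1.608 × 10⁻³ − 1.41 × 10⁻³ = 1.98 × 10⁻⁴, so Δρ ≈ 0.2031 kg m⁻³.
N² = (g/ρ₀)·Δρ/Δz = g·(Δρ/ρ₀)/Δz = 9.81 × 1.98 × 10⁻⁴ / 50 = 3.8848 × 10⁻⁵ s⁻².
N = √(3.8848 × 10⁻⁵) = 6.2328 × 10⁻³ rad s⁻¹ ≈ 6.23 × 10⁻³ rad s⁻¹.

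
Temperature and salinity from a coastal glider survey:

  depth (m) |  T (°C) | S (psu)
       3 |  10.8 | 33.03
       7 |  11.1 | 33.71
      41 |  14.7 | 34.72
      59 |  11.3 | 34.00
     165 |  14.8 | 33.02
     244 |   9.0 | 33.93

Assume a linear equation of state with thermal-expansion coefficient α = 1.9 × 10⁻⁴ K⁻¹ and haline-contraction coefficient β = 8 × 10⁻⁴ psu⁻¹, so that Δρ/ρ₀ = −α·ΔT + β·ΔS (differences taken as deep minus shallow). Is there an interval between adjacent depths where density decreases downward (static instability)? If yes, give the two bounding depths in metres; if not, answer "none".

59–165 m

Evaluate Δρ/ρ₀ = −αΔT + βΔS across each adjacent pair:
  3–7 m: −αΔT+βΔS = −(1.9 × 10⁻⁴)(+0.3)+(8 × 10⁻⁴)(+0.68) = 4.9 × 10⁻⁴ → stable
  7–41 m: −αΔT+βΔS = −(1.9 × 10⁻⁴)(+3.6)+(8 × 10⁻⁴)(+1.01) = 1.2 × 10⁻⁴ → stable
  41–59 m: −αΔT+βΔS = −(1.9 × 10⁻⁴)(-3.4)+(8 × 10⁻⁴)(-0.72) = 7.0 × 10⁻⁵ → stable
  59–165 m: −αΔT+βΔS = −(1.9 × 10⁻⁴)(+3.5)+(8 × 10⁻⁴)(-0.98) = -1.4 × 10⁻³ → UNSTABLE
  165–244 m: −αΔT+βΔS = −(1.9 × 10⁻⁴)(-5.8)+(8 × 10⁻⁴)(+0.91) = 1.8 × 10⁻³ → stable
The 59–165 m interval has Δρ < 0: lighter water underlies denser water.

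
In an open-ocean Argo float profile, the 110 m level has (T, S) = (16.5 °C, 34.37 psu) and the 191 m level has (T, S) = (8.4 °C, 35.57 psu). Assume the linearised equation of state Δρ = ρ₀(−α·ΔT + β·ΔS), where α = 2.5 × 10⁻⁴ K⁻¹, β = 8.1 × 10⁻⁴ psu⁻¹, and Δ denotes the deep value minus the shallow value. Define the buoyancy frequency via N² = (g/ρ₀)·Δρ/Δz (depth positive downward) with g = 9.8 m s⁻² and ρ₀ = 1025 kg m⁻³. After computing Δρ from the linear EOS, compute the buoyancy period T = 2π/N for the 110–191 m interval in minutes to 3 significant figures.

ΔT = -8.1 K, ΔS = +1.20 psu (deep − shallow).
Δρ/ρ₀ = −αΔT + βΔS = 2.025 × 10⁻³ + 9.72 × 10⁻⁴ = 2.997 × 10⁻³, so Δρ ≈ 3.072 kg m⁻³.
N² = (g/ρ₀)·Δρ/Δz = g·(Δρ/ρ₀)/Δz = 9.8 × 2.997 × 10⁻³ / 81 = 3.6260 × 10⁻⁴ s⁻².
N = √(3.6260 × 10⁻⁴) = 0.019042 rad s⁻¹ → T = 2π/N = 329.96 s = 5.4993 min ≈ 5.50 min.

5.50 min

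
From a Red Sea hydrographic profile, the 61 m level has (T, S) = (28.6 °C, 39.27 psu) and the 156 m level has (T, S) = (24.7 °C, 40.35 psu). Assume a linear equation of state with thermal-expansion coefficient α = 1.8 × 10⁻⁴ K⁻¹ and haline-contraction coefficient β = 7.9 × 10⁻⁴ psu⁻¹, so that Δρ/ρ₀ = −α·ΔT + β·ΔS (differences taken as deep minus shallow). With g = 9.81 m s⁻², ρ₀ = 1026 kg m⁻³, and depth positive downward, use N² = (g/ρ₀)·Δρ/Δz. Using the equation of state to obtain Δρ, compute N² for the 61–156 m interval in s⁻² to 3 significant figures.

ΔT = -3.9 K, ΔS = +1.08 psu (deep − shallow).
Δρ/ρ₀ = −αΔT + βΔS = 7.02 × 10⁻⁴ + 8.532 × 10⁻⁴ = 1.5552 × 10⁻³, so Δρ ≈ 1.596 kg m⁻³.
N² = (g/ρ₀)·Δρ/Δz = g·(Δρ/ρ₀)/Δz = 9.81 × 1.5552 × 10⁻³ / 95 = 1.6059 × 10⁻⁴ s⁻² ≈ 1.61 × 10⁻⁴ s⁻².

1.61 × 10⁻⁴ s⁻²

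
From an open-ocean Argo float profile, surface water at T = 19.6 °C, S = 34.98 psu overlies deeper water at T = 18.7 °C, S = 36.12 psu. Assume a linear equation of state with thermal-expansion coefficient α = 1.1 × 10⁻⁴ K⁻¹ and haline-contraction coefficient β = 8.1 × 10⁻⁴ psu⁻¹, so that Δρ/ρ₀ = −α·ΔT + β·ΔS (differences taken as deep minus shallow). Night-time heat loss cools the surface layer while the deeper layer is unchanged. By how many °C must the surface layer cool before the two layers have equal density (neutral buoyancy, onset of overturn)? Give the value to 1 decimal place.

Neutral buoyancy requires Δρ = 0, i.e. −α(T_deep − T_surf′) + β(S_deep − S_surf) = 0.
T_surf′ = T_deep − (β/α)·ΔS = 18.7 − (8.1 × 10⁻⁴/1.1 × 10⁻⁴)·(+1.14) = 10.305 °C.
Cooling required: 19.6 − (10.305) = 9.295 °C.

9.3 °C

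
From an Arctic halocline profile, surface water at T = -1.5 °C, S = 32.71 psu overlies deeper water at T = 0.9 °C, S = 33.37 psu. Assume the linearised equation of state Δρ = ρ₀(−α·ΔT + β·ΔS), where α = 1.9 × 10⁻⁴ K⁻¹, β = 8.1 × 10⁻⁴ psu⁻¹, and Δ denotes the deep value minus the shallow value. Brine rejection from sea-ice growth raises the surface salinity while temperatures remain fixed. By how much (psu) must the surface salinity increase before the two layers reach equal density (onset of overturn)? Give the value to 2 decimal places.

0.10 psu

Neutral buoyancy requires −α(T_deep − T_surf) + β(S_deep − S_surf′) = 0.
S_surf′ = S_deep − (α/β)·ΔT = 33.37 − (1.9 × 10⁻⁴/8.1 × 10⁻⁴)·(+2.4) = 32.8070 psu.
Increase required: 32.8070 − 32.71 = 0.0970 psu.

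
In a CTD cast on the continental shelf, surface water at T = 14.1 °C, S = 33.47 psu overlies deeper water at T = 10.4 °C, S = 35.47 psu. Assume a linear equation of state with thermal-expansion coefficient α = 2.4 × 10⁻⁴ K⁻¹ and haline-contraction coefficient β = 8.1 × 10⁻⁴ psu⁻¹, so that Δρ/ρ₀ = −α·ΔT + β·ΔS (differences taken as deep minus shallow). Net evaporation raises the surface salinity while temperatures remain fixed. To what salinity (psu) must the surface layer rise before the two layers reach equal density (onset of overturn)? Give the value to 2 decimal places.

36.57 psu

Neutral buoyancy requires −α(T_deep − T_surf) + β(S_deep − S_surf′) = 0.
S_surf′ = S_deep − (α/β)·ΔT = 35.47 − (2.4 × 10⁻⁴/8.1 × 10⁻⁴)·(-3.7) = 36.5663 psu.
Increase required: 36.5663 − 33.47 = 3.0963 psu.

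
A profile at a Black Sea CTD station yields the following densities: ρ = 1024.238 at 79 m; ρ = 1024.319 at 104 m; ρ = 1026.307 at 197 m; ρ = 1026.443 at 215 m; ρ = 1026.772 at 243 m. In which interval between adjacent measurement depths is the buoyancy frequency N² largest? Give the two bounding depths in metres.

Compute the density gradient over each adjacent pair:
  79–104 m: Δρ/Δz = 0.081/25 = 3.2 × 10⁻³ kg m⁻⁴
  104–197 m: Δρ/Δz = 1.988/93 = 0.021 kg m⁻⁴
  197–215 m: Δρ/Δz = 0.136/18 = 7.6 × 10⁻³ kg m⁻⁴
  215–243 m: Δρ/Δz = 0.329/28 = 0.012 kg m⁻⁴
The largest gradient is in the 104–197 m interval — the pycnocline.

104–197 m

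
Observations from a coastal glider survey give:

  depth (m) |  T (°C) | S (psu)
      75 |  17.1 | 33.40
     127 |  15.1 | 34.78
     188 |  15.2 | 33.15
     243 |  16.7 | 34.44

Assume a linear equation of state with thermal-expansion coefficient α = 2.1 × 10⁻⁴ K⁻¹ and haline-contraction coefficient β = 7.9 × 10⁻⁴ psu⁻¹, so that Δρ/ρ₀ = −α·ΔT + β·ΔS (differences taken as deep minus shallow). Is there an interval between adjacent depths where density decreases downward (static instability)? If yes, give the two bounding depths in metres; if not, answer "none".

127–188 m

Evaluate Δρ/ρ₀ = −αΔT + βΔS across each adjacent pair:
  75–127 m: −αΔT+βΔS = −(2.1 × 10⁻⁴)(-2.0)+(7.9 × 10⁻⁴)(+1.38) = 1.5 × 10⁻³ → stable
  127–188 m: −αΔT+βΔS = −(2.1 × 10⁻⁴)(+0.1)+(7.9 × 10⁻⁴)(-1.63) = -1.3 × 10⁻³ → UNSTABLE
  188–243 m: −αΔT+βΔS = −(2.1 × 10⁻⁴)(+1.5)+(7.9 × 10⁻⁴)(+1.29) = 7.0 × 10⁻⁴ → stable
The 127–188 m interval has Δρ < 0: lighter water underlies denser water.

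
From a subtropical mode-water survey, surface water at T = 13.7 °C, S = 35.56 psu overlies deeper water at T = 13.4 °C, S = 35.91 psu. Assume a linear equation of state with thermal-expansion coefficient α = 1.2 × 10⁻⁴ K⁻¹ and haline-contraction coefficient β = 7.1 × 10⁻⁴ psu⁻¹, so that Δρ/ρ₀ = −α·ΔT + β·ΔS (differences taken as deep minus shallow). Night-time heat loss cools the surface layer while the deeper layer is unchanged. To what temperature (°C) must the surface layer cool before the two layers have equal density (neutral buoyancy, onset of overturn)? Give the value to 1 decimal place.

11.3 °C

Neutral buoyancy requires Δρ = 0, i.e. −α(T_deep − T_surf′) + β(S_deep − S_surf) = 0.
T_surf′ = T_deep − (β/α)·ΔS = 13.4 − (7.1 × 10⁻⁴/1.2 × 10⁻⁴)·(+0.35) = 11.329 °C.
Cooling required: 13.7 − (11.329) = 2.371 °C.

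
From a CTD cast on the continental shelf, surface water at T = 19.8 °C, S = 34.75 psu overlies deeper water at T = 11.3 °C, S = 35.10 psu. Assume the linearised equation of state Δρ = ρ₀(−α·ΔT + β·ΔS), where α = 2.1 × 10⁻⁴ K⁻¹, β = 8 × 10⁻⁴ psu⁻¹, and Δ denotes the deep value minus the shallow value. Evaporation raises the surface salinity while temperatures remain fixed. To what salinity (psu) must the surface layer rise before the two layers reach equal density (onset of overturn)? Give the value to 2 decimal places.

37.33 psu

Neutral buoyancy requires −α(T_deep − T_surf) + β(S_deep − S_surf′) = 0.
S_surf′ = S_deep − (α/β)·ΔT = 35.10 − (2.1 × 10⁻⁴/8 × 10⁻⁴)·(-8.5) = 37.3313 psu.
Increase required: 37.3313 − 34.75 = 2.5813 psu.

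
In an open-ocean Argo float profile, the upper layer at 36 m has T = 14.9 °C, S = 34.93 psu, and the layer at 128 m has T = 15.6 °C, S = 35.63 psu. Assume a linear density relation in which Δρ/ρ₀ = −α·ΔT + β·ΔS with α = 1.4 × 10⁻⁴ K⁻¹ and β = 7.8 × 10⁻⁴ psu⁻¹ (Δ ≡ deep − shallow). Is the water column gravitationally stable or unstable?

stable

ΔT = 15.6 − 14.9 = +0.7 K and ΔS = 35.63 − 34.93 = +0.70 psu (deep − shallow).
−αΔT = -9.80 × 10⁻⁵; βΔS = 5.46 × 10⁻⁴; sum Δρ/ρ₀ = 4.48 × 10⁻⁴.
Δρ/ρ₀ > 0, so Δρ > 0: deeper water is denser → statically stable.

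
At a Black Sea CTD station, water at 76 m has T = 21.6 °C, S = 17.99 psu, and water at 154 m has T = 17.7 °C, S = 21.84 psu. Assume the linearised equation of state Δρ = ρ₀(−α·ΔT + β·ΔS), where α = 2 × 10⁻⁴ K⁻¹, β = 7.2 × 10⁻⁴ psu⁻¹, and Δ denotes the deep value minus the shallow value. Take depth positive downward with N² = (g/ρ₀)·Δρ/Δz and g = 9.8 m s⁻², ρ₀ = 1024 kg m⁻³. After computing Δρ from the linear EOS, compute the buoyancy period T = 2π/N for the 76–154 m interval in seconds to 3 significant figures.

ΔT = -3.9 K, ΔS = +3.85 psu (deep − shallow).
Δρ/ρ₀ = −αΔT + βΔS = 7.80 × 10⁻⁴ + 2.772 × 10⁻³ = 3.552 × 10⁻³, so Δρ ≈ 3.637 kg m⁻³.
N² = (g/ρ₀)·Δρ/Δz = g·(Δρ/ρ₀)/Δz = 9.8 × 3.552 × 10⁻³ / 78 = 4.4628 × 10⁻⁴ s⁻².
N = √(4.4628 × 10⁻⁴) = 0.021125 rad s⁻¹ → T = 2π/N = 297.43 s ≈ 297 s.

297 s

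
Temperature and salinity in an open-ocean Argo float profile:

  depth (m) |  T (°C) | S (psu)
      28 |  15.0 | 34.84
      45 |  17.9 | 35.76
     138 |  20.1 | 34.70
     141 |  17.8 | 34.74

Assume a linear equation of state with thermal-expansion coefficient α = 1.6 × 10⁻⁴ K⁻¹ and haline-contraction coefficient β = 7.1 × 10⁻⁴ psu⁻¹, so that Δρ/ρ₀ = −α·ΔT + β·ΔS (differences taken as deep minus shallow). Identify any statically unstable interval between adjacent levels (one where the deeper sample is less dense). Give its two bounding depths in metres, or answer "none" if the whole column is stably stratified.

45–138 m

Evaluate Δρ/ρ₀ = −αΔT + βΔS across each adjacent pair:
  28–45 m: −αΔT+βΔS = −(1.6 × 10⁻⁴)(+2.9)+(7.1 × 10⁻⁴)(+0.92) = 1.9 × 10⁻⁴ → stable
  45–138 m: −αΔT+βΔS = −(1.6 × 10⁻⁴)(+2.2)+(7.1 × 10⁻⁴)(-1.06) = -1.1 × 10⁻³ → UNSTABLE
  138–141 m: −αΔT+βΔS = −(1.6 × 10⁻⁴)(-2.3)+(7.1 × 10⁻⁴)(+0.04) = 4.0 × 10⁻⁴ → stable
The 45–138 m interval has Δρ < 0: lighter water underlies denser water.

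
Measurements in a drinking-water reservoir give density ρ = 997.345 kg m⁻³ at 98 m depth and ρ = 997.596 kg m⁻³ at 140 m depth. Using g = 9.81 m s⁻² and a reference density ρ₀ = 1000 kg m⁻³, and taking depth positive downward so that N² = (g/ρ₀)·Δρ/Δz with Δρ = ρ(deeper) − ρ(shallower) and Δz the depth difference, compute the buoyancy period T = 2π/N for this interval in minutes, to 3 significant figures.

13.7 min

Δρ = 997.596 − 997.345 = 0.251 kg m⁻³ over Δz = 140 − 98 = 42 m.
N² = (9.81/1000) × (0.251/42) = 5.8626 × 10⁻⁵ s⁻².
N = √(5.8626 × 10⁻⁵) = 7.6568 × 10⁻³ rad s⁻¹, so T = 2π/N = 820.60 s = 13.677 min ≈ 13.7 min.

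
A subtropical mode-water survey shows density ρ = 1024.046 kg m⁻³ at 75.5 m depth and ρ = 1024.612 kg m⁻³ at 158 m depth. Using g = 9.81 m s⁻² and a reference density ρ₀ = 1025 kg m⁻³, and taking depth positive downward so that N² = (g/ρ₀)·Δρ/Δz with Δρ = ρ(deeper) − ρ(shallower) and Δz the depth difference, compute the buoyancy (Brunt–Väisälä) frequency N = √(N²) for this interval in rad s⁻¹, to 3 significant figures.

Δρ = 1024.612 − 1024.046 = 0.566 kg m⁻³ over Δz = 158 − 75.5 = 82.5 m.
N² = (9.81/1025) × (0.566/82.5) = 6.5661 × 10⁻⁵ s⁻².
N = √(6.5661 × 10⁻⁵) = 8.1031 × 10⁻³ rad s⁻¹ ≈ 8.10 × 10⁻³ rad s⁻¹.

8.10 × 10⁻³ rad s⁻¹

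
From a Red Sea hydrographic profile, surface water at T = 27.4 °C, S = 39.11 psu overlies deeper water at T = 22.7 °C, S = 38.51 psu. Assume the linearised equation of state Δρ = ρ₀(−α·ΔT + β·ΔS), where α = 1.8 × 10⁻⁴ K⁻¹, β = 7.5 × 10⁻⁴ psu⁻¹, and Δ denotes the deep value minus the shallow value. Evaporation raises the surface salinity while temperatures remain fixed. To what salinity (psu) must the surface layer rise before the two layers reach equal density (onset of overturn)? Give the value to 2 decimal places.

Neutral buoyancy requires −α(T_deep − T_surf) + β(S_deep − S_surf′) = 0.
S_surf′ = S_deep − (α/β)·ΔT = 38.51 − (1.8 × 10⁻⁴/7.5 × 10⁻⁴)·(-4.7) = 39.6380 psu.
Increase required: 39.6380 − 39.11 = 0.5280 psu.

39.64 psu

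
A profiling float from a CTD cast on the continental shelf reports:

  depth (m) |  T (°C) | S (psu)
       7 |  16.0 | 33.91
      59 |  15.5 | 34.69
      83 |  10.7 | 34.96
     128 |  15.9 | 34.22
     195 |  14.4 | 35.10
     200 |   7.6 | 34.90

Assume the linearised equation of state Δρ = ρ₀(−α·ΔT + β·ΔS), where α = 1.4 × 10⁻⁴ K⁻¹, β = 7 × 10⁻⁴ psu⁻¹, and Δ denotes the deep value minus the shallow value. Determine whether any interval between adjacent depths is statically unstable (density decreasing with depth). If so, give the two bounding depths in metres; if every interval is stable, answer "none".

83–128 m

Evaluate Δρ/ρ₀ = −αΔT + βΔS across each adjacent pair:
  7–59 m: −αΔT+βΔS = −(1.4 × 10⁻⁴)(-0.5)+(7 × 10⁻⁴)(+0.78) = 6.2 × 10⁻⁴ → stable
  59–83 m: −αΔT+βΔS = −(1.4 × 10⁻⁴)(-4.8)+(7 × 10⁻⁴)(+0.27) = 8.6 × 10⁻⁴ → stable
  83–128 m: −αΔT+βΔS = −(1.4 × 10⁻⁴)(+5.2)+(7 × 10⁻⁴)(-0.74) = -1.2 × 10⁻³ → UNSTABLE
  128–195 m: −αΔT+βΔS = −(1.4 × 10⁻⁴)(-1.5)+(7 × 10⁻⁴)(+0.88) = 8.3 × 10⁻⁴ → stable
  195–200 m: −αΔT+βΔS = −(1.4 × 10⁻⁴)(-6.8)+(7 × 10⁻⁴)(-0.20) = 8.1 × 10⁻⁴ → stable
The 83–128 m interval has Δρ < 0: lighter water underlies denser water.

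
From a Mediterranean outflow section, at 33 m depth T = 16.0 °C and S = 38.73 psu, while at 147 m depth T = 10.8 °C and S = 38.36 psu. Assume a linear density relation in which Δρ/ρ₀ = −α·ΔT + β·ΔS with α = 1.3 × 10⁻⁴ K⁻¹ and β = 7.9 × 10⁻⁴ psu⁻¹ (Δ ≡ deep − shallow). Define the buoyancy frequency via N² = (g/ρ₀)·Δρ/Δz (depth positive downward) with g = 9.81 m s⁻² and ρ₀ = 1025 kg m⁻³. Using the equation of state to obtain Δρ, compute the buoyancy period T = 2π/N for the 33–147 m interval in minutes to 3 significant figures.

18.2 min

ΔT = -5.2 K, ΔS = -0.37 psu (deep − shallow).
Δρ/ρ₀ = −αΔT + βΔS = 6.76 × 10⁻⁴ − 2.923 × 10⁻⁴ = 3.837 × 10⁻⁴, so Δρ ≈ 0.3933 kg m⁻³.
N² = (g/ρ₀)·Δρ/Δz = g·(Δρ/ρ₀)/Δz = 9.81 × 3.837 × 10⁻⁴ / 114 = 3.3018 × 10⁻⁵ s⁻².
N = √(3.3018 × 10⁻⁵) = 5.7461 × 10⁻³ rad s⁻¹ → T = 2π/N = 1.0935 × 10³ s = 18.225 min ≈ 18.2 min.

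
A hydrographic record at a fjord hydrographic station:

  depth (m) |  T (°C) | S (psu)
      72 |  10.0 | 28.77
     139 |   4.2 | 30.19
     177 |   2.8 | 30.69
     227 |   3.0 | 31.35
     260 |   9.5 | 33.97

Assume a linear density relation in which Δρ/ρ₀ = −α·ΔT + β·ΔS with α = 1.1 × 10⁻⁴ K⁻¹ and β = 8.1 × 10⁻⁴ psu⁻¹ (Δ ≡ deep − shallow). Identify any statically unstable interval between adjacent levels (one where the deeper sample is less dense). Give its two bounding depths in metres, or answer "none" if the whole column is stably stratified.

Evaluate Δρ/ρ₀ = −αΔT + βΔS across each adjacent pair:
  72–139 m: −αΔT+βΔS = −(1.1 × 10⁻⁴)(-5.8)+(8.1 × 10⁻⁴)(+1.42) = 1.8 × 10⁻³ → stable
  139–177 m: −αΔT+βΔS = −(1.1 × 10⁻⁴)(-1.4)+(8.1 × 10⁻⁴)(+0.50) = 5.6 × 10⁻⁴ → stable
  177–227 m: −αΔT+βΔS = −(1.1 × 10⁻⁴)(+0.2)+(8.1 × 10⁻⁴)(+0.66) = 5.1 × 10⁻⁴ → stable
  227–260 m: −αΔT+βΔS = −(1.1 × 10⁻⁴)(+6.5)+(8.1 × 10⁻⁴)(+2.62) = 1.4 × 10⁻³ → stable
Every interval has Δρ > 0: the column is stably stratified throughout.

none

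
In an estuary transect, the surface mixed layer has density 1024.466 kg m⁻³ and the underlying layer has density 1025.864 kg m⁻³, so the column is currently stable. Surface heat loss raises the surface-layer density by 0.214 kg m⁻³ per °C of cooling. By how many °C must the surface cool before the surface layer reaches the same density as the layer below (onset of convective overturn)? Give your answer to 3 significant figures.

Density deficit of the surface layer: 1025.864 − 1024.466 = 1.398 kg m⁻³.
Required change = 1.398 / 0.214 = 6.53 °C.

6.53 °C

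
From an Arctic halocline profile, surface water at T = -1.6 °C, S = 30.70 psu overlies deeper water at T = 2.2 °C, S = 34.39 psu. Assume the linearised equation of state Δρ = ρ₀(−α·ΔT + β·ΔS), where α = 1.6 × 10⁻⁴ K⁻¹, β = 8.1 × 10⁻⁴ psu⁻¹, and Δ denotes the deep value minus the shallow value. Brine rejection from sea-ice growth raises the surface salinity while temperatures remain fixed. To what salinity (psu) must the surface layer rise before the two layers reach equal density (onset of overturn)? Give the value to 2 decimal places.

33.64 psu

Neutral buoyancy requires −α(T_deep − T_surf) + β(S_deep − S_surf′) = 0.
S_surf′ = S_deep − (α/β)·ΔT = 34.39 − (1.6 × 10⁻⁴/8.1 × 10⁻⁴)·(+3.8) = 33.6394 psu.
Increase required: 33.6394 − 30.70 = 2.9394 psu.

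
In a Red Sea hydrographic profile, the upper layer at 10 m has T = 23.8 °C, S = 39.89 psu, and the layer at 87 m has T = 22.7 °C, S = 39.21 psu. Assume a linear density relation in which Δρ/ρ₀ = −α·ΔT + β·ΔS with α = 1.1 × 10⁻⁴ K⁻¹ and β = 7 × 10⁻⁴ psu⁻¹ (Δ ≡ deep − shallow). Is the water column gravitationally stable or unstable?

ΔT = 22.7 − 23.8 = -1.1 K and ΔS = 39.21 − 39.89 = -0.68 psu (deep − shallow).
−αΔT = 1.21 × 10⁻⁴; βΔS = -4.76 × 10⁻⁴; sum Δρ/ρ₀ = -3.55 × 10⁻⁴.
Δρ/ρ₀ < 0, so Δρ < 0: deeper water is lighter → statically unstable; the column would overturn.

unstable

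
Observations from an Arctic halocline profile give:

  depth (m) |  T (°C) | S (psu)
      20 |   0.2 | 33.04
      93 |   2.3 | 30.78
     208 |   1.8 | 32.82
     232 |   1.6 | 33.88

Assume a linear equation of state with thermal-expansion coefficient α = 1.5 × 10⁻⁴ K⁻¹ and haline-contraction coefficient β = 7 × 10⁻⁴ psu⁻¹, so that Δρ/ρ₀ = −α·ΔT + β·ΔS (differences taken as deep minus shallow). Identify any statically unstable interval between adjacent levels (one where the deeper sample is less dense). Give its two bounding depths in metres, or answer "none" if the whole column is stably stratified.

Evaluate Δρ/ρ₀ = −αΔT + βΔS across each adjacent pair:
  20–93 m: −αΔT+βΔS = −(1.5 × 10⁻⁴)(+2.1)+(7 × 10⁻⁴)(-2.26) = -1.9 × 10⁻³ → UNSTABLE
  93–208 m: −αΔT+βΔS = −(1.5 × 10⁻⁴)(-0.5)+(7 × 10⁻⁴)(+2.04) = 1.5 × 10⁻³ → stable
  208–232 m: −αΔT+βΔS = −(1.5 × 10⁻⁴)(-0.2)+(7 × 10⁻⁴)(+1.06) = 7.7 × 10⁻⁴ → stable
The 20–93 m interval has Δρ < 0: lighter water underlies denser water.

20–93 m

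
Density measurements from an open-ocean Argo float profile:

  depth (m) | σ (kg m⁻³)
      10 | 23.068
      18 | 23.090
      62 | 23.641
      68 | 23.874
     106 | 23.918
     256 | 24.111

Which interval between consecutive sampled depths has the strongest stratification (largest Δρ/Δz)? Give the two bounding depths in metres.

Compute the density gradient over each adjacent pair:
  10–18 m: Δρ/Δz = 0.022/8 = 2.7 × 10⁻³ kg m⁻⁴
  18–62 m: Δρ/Δz = 0.551/44 = 0.013 kg m⁻⁴
  62–68 m: Δρ/Δz = 0.233/6 = 0.039 kg m⁻⁴
  68–106 m: Δρ/Δz = 0.044/38 = 1.2 × 10⁻³ kg m⁻⁴
  106–256 m: Δρ/Δz = 0.193/150 = 1.3 × 10⁻³ kg m⁻⁴
The largest gradient is in the 62–68 m interval — the pycnocline.

62–68 m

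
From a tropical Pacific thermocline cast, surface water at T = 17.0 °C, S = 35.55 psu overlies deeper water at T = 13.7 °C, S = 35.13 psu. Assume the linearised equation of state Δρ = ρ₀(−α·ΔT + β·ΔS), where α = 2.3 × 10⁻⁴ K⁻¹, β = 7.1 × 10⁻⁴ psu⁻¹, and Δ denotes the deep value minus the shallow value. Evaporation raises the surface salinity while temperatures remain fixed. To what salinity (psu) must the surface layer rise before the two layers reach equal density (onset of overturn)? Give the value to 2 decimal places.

36.20 psu

Neutral buoyancy requires −α(T_deep − T_surf) + β(S_deep − S_surf′) = 0.
S_surf′ = S_deep − (α/β)·ΔT = 35.13 − (2.3 × 10⁻⁴/7.1 × 10⁻⁴)·(-3.3) = 36.1990 psu.
Increase required: 36.1990 − 35.55 = 0.6490 psu.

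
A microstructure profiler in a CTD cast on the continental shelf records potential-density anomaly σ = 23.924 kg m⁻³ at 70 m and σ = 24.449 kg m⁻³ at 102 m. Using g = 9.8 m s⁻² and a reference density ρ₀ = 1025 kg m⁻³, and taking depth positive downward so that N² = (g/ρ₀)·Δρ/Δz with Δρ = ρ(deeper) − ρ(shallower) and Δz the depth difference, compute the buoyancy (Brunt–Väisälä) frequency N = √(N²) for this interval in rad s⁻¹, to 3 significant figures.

0.0125 rad s⁻¹

Δρ = 1024.449 − 1023.924 = 0.525 kg m⁻³ over Δz = 102 − 70 = 32 m.
N² = (9.8/1025) × (0.525/32) = 1.5686 × 10⁻⁴ s⁻².
N = √(1.5686 × 10⁻⁴) = 0.012524 rad s⁻¹ ≈ 0.0125 rad s⁻¹.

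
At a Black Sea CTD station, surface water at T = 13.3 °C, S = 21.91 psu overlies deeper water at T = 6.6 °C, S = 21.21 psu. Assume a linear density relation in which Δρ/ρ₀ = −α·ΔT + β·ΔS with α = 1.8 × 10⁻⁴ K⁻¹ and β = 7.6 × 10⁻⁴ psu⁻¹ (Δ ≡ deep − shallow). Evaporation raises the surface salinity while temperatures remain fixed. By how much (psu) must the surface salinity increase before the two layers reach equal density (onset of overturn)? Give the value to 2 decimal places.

Neutral buoyancy requires −α(T_deep − T_surf) + β(S_deep − S_surf′) = 0.
S_surf′ = S_deep − (α/β)·ΔT = 21.21 − (1.8 × 10⁻⁴/7.6 × 10⁻⁴)·(-6.7) = 22.7968 psu.
Increase required: 22.7968 − 21.91 = 0.8868 psu.

0.89 psu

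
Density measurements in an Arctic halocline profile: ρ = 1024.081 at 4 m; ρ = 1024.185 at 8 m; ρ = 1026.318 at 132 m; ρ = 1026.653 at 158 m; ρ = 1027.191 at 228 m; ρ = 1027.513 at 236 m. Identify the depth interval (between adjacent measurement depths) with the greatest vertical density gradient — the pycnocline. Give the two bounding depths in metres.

Compute the density gradient over each adjacent pair:
  4–8 m: Δρ/Δz = 0.104/4 = 0.026 kg m⁻⁴
  8–132 m: Δρ/Δz = 2.133/124 = 0.017 kg m⁻⁴
  132–158 m: Δρ/Δz = 0.335/26 = 0.013 kg m⁻⁴
  158–228 m: Δρ/Δz = 0.538/70 = 7.7 × 10⁻³ kg m⁻⁴
  228–236 m: Δρ/Δz = 0.322/8 = 0.040 kg m⁻⁴
The largest gradient is in the 228–236 m interval — the pycnocline.

228–236 m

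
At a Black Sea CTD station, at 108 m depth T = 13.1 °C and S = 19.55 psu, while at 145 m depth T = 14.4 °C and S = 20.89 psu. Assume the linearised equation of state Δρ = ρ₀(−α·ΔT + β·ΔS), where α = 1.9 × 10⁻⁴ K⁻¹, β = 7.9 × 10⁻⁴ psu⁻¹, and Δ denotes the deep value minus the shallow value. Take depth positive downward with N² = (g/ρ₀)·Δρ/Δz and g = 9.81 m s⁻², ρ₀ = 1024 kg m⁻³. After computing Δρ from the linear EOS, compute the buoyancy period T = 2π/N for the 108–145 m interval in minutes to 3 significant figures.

ΔT = +1.3 K, ΔS = +1.34 psu (deep − shallow).
Δρ/ρ₀ = −αΔT + βΔS = -2.47 × 10⁻⁴ + 1.0586 × 10⁻³ = 8.116 × 10⁻⁴, so Δρ ≈ 0.8311 kg m⁻³.
N² = (g/ρ₀)·Δρ/Δz = g·(Δρ/ρ₀)/Δz = 9.81 × 8.116 × 10⁻⁴ / 37 = 2.1518 × 10⁻⁴ s⁻².
N = √(2.1518 × 10⁻⁴) = 0.014669 rad s⁻¹ → T = 2π/N = 428.33 s = 7.1388 min ≈ 7.14 min.

7.14 min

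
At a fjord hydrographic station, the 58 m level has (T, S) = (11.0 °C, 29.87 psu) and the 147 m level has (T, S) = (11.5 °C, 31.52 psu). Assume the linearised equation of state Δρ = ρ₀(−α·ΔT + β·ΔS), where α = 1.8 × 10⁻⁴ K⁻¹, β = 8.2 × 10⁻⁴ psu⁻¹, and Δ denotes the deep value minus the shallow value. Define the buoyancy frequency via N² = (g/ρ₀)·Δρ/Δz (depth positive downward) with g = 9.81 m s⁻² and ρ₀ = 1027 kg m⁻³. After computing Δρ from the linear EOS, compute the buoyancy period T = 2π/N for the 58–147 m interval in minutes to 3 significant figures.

8.88 min

ΔT = +0.5 K, ΔS = +1.65 psu (deep − shallow).
Δρ/ρ₀ = −αΔT + βΔS = -9.00 × 10⁻⁵ + 1.353 × 10⁻³ = 1.263 × 10⁻³, so Δρ ≈ 1.297 kg m⁻³.
N² = (g/ρ₀)·Δρ/Δz = g·(Δρ/ρ₀)/Δz = 9.81 × 1.263 × 10⁻³ / 89 = 1.3921 × 10⁻⁴ s⁻².
N = √(1.3921 × 10⁻⁴) = 0.011799 rad s⁻¹ → T = 2π/N = 532.52 s = 8.8753 min ≈ 8.88 min.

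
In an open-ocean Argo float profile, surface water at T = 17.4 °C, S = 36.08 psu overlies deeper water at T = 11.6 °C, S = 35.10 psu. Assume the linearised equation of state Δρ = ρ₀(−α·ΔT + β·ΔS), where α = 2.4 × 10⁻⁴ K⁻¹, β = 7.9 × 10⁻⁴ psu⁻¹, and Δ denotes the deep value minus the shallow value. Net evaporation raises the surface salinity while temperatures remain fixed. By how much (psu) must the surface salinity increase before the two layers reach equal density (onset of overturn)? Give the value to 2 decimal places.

Neutral buoyancy requires −α(T_deep − T_surf) + β(S_deep − S_surf′) = 0.
S_surf′ = S_deep − (α/β)·ΔT = 35.10 − (2.4 × 10⁻⁴/7.9 × 10⁻⁴)·(-5.8) = 36.8620 psu.
Increase required: 36.8620 − 36.08 = 0.7820 psu.

0.78 psu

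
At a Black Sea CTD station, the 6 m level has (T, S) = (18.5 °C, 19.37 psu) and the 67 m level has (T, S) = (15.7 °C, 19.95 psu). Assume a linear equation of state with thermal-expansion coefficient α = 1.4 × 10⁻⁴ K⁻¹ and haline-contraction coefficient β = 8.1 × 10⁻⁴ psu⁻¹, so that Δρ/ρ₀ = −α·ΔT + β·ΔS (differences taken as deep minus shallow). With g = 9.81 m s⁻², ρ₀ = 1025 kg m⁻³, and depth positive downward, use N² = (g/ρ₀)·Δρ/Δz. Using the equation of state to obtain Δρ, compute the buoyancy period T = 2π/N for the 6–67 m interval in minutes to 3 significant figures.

ΔT = -2.8 K, ΔS = +0.58 psu (deep − shallow).
Δρ/ρ₀ = −αΔT + βΔS = 3.92 × 10⁻⁴ + 4.698 × 10⁻⁴ = 8.618 × 10⁻⁴, so Δρ ≈ 0.8833 kg m⁻³.
N² = (g/ρ₀)·Δρ/Δz = g·(Δρ/ρ₀)/Δz = 9.81 × 8.618 × 10⁻⁴ / 61 = 1.3859 × 10⁻⁴ s⁻².
N = √(1.3859 × 10⁻⁴) = 0.011772 rad s⁻¹ → T = 2π/N = 533.74 s = 8.8957 min ≈ 8.90 min.

8.90 min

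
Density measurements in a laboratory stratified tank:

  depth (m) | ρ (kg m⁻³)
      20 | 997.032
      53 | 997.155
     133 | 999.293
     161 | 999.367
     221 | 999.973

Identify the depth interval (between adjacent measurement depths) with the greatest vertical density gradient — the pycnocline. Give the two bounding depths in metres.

53–133 m

Compute the density gradient over each adjacent pair:
  20–53 m: Δρ/Δz = 0.123/33 = 3.7 × 10⁻³ kg m⁻⁴
  53–133 m: Δρ/Δz = 2.138/80 = 0.027 kg m⁻⁴
  133–161 m: Δρ/Δz = 0.074/28 = 2.6 × 10⁻³ kg m⁻⁴
  161–221 m: Δρ/Δz = 0.606/60 = 0.010 kg m⁻⁴
The largest gradient is in the 53–133 m interval — the pycnocline.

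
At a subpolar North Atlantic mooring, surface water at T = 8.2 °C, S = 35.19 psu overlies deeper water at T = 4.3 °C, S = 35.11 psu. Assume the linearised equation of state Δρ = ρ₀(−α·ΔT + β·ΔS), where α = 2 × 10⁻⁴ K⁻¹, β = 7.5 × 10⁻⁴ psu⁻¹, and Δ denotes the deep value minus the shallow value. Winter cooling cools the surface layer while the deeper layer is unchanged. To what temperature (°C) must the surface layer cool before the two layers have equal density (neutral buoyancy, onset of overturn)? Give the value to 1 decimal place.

4.6 °C

Neutral buoyancy requires Δρ = 0, i.e. −α(T_deep − T_surf′) + β(S_deep − S_surf) = 0.
T_surf′ = T_deep − (β/α)·ΔS = 4.3 − (7.5 × 10⁻⁴/2 × 10⁻⁴)·(-0.08) = 4.600 °C.
Cooling required: 8.2 − (4.600) = 3.600 °C.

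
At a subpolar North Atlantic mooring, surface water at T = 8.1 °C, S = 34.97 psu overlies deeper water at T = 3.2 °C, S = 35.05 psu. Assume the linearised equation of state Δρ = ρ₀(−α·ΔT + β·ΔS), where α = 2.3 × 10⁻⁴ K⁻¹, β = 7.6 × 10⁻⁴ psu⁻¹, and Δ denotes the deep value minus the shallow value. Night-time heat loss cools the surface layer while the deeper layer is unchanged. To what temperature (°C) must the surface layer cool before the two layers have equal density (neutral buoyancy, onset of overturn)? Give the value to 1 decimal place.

2.9 °C

Neutral buoyancy requires Δρ = 0, i.e. −α(T_deep − T_surf′) + β(S_deep − S_surf) = 0.
T_surf′ = T_deep − (β/α)·ΔS = 3.2 − (7.6 × 10⁻⁴/2.3 × 10⁻⁴)·(+0.08) = 2.936 °C.
Cooling required: 8.1 − (2.936) = 5.164 °C.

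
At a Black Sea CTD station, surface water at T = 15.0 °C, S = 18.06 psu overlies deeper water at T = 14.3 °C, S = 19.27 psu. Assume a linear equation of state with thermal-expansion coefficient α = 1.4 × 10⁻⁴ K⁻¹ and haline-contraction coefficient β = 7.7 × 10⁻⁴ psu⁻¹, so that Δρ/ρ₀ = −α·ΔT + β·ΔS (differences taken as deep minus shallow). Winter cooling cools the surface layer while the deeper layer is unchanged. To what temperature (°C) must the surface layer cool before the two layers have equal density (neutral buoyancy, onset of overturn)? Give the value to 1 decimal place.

7.6 °C

Neutral buoyancy requires Δρ = 0, i.e. −α(T_deep − T_surf′) + β(S_deep − S_surf) = 0.
T_surf′ = T_deep − (β/α)·ΔS = 14.3 − (7.7 × 10⁻⁴/1.4 × 10⁻⁴)·(+1.21) = 7.645 °C.
Cooling required: 15.0 − (7.645) = 7.355 °C.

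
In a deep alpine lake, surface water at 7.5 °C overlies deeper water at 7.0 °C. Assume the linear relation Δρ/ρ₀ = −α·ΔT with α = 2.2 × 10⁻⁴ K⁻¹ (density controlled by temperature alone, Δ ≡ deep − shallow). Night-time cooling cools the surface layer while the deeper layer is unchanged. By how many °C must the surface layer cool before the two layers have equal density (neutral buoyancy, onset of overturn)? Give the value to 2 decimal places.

With temperature the only control, equal density requires T_surf′ = T_deep.
T_surf′ = 7.0 °C.
Cooling required: 7.5 − 7.0 = 0.50 °C.

0.50 °C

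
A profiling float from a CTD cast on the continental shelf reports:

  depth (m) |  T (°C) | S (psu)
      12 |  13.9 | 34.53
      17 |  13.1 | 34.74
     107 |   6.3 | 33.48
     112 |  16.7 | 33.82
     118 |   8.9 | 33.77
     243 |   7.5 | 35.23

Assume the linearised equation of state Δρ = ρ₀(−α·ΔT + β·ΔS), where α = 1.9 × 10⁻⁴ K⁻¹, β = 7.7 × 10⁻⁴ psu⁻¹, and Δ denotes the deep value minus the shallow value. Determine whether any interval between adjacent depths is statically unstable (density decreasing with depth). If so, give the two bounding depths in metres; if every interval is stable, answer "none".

Evaluate Δρ/ρ₀ = −αΔT + βΔS across each adjacent pair:
  12–17 m: −αΔT+βΔS = −(1.9 × 10⁻⁴)(-0.8)+(7.7 × 10⁻⁴)(+0.21) = 3.1 × 10⁻⁴ → stable
  17–107 m: −αΔT+βΔS = −(1.9 × 10⁻⁴)(-6.8)+(7.7 × 10⁻⁴)(-1.26) = 3.2 × 10⁻⁴ → stable
  107–112 m: −αΔT+βΔS = −(1.9 × 10⁻⁴)(+10.4)+(7.7 × 10⁻⁴)(+0.34) = -1.7 × 10⁻³ → UNSTABLE
  112–118 m: −αΔT+βΔS = −(1.9 × 10⁻⁴)(-7.8)+(7.7 × 10⁻⁴)(-0.05) = 1.4 × 10⁻³ → stable
  118–243 m: −αΔT+βΔS = −(1.9 × 10⁻⁴)(-1.4)+(7.7 × 10⁻⁴)(+1.46) = 1.4 × 10⁻³ → stable
The 107–112 m interval has Δρ < 0: lighter water underlies denser water.

107–112 m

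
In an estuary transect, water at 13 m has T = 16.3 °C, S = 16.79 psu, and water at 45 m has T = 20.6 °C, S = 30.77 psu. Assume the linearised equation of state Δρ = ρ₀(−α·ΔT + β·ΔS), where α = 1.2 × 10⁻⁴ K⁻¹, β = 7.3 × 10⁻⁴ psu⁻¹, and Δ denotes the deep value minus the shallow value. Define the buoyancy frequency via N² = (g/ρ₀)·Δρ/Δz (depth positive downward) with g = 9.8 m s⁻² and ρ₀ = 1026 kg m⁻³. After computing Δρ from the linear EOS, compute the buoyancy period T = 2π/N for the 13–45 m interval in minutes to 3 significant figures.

1.92 min

ΔT = +4.3 K, ΔS = +13.98 psu (deep − shallow).
Δρ/ρ₀ = −αΔT + βΔS = -5.16 × 10⁻⁴ + 0.0102054 = 9.6894 × 10⁻³, so Δρ ≈ 9.941 kg m⁻³.
N² = (g/ρ₀)·Δρ/Δz = g·(Δρ/ρ₀)/Δz = 9.8 × 9.6894 × 10⁻³ / 32 = 2.9674 × 10⁻³ s⁻².
N = √(2.9674 × 10⁻³) = 0.054474 rad s⁻¹ → T = 2π/N = 115.34 s = 1.9223 min ≈ 1.92 min.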